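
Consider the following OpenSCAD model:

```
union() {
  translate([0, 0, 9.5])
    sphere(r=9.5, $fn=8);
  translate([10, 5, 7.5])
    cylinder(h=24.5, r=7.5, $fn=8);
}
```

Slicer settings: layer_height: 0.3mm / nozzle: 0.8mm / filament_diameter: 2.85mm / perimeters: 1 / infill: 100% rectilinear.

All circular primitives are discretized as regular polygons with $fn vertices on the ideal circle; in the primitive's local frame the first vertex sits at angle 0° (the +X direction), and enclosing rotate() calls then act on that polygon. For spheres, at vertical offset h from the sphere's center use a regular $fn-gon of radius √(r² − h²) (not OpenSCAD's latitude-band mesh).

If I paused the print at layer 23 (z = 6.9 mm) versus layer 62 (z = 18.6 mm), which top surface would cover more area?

layer 23 (z = 6.9 mm)

Layer 23 (z = 6.9): the r=9.5 sphere contributes a regular 8-gon of circumradius √(9.5²−2.6²) = 9.137 (area = (8/2)·9.137²·sin(360°/8) = 236.15 mm²); the cylinder at (10, 5) is not intersected at this z (z outside [7.5, 32]); Merging all regions: only the r=9.5 sphere is present, so the union is just that shape — area = 236.15 mm². So its area = 236.15 mm². Layer 62 (z = 18.6): the r=9.5 sphere contributes a regular 8-gon of circumradius √(9.5²−9.1²) = 2.728 (area = (8/2)·2.728²·sin(360°/8) = 21.04 mm²); the cylinder at (10, 5): section is a regular 8-gon, circumradius r=7.5 (area = (8/2)·7.500²·sin(360°/8) = 159.10 mm²); Merging all regions: the 2 present regions are separate (no shared area or edge), so areas and boundary lengths simply add and each stays a separate island — area = 180.14 mm². So its area = 180.14 mm². Layer 23 is larger (236.15 vs 180.14 mm²).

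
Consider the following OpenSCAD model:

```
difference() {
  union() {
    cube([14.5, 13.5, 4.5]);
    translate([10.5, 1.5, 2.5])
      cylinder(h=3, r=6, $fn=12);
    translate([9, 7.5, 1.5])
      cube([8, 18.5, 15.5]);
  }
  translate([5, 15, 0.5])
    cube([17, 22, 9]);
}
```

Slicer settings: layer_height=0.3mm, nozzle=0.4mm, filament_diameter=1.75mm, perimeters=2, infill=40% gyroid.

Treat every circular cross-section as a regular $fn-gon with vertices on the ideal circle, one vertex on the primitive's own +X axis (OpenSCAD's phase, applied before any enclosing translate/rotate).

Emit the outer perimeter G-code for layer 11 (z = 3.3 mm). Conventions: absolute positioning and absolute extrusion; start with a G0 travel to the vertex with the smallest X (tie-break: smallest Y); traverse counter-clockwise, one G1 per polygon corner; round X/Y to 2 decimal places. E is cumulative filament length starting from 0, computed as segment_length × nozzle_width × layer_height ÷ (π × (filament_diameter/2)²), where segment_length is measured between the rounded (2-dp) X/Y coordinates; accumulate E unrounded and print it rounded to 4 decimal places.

At z = 3.3 mm: the 14.5×13.5 cube contributes its full rectangle; the r=6 cylinder at (10.5, 1.5) contributes a regular 12-gon of circumradius 6; the 8×18.5 cube at (9, 7.5) contributes its full rectangle; Combining (union): the regions partially overlap (shared area 96.19 mm²), so overlapping operands fuse into one piece — 1 connected region; the cube at (5, 15) (footprint 17×22) is included at this height; Taking the first minus the rest: starting from the result so far, the 17×22 cube at (5, 15) partially overlaps it — only the 88.00 mm² overlap (of its 374.00 mm²) is removed, clipping the outline — 1 connected region. The outline is a single polygon with 16 vertices. Extrusion per mm of travel: 0.4 × 0.3 / (π × 0.875²) = 0.049890. Accumulating E over each segment gives final E = 3.5218.

G0 X0.00 Y0.00 Z3.30
G1 X4.90 Y0.00 E0.2445
G1 X5.30 Y-1.50 E0.3219
G1 X7.50 Y-3.70 E0.4771
G1 X10.50 Y-4.50 E0.6320
G1 X13.50 Y-3.70 E0.7869
G1 X15.70 Y-1.50 E0.9422
G1 X16.50 Y1.50 E1.0971
G1 X15.70 Y4.50 E1.2520
G1 X14.50 Y5.70 E1.3366
G1 X14.50 Y7.50 E1.4264
G1 X17.00 Y7.50 E1.5512
G1 X17.00 Y15.00 E1.9253
G1 X9.00 Y15.00 E2.3245
G1 X9.00 Y13.50 E2.3993
G1 X0.00 Y13.50 E2.8483
G1 X0.00 Y0.00 E3.5218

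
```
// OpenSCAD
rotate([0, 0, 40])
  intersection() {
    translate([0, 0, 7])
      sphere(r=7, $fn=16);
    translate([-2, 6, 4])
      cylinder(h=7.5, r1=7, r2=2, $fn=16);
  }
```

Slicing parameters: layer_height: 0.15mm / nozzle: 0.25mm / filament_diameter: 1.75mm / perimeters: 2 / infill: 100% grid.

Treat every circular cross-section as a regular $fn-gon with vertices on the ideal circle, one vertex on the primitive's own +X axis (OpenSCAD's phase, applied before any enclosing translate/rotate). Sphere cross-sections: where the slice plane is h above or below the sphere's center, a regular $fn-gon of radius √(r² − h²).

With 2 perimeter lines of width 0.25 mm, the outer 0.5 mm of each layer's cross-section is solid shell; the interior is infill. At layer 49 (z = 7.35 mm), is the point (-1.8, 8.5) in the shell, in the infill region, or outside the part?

At z = 7.35 mm: the r=7 sphere contributes a regular 16-gon of circumradius √(7²−0.35²) = 6.991; the cone at (-2, 6) (r1=7→r2=2) has section circumradius 4.767 here — a regular 16-gon; Taking the intersection: the cone at (-2, 6) partially overlaps the r=7 sphere; clipping to the common part keeps 34.87 mm² — 1 connected region; (rotated 40° about Z; rotation is an isometry so areas/perimeters/island counts are preserved). Overall, the cross-section is a single solid region. Undo the 40° rotation: the query point maps to (4.085, 7.668) in the un-rotated model frame. The nearest boundary edge runs (0.00, 6.99)→(2.68, 6.46); distance from the point to it = 1.86 mm. The point is not inside any of the regions above, so it lies outside the cross-section (1.86 mm from the nearest boundary).

outside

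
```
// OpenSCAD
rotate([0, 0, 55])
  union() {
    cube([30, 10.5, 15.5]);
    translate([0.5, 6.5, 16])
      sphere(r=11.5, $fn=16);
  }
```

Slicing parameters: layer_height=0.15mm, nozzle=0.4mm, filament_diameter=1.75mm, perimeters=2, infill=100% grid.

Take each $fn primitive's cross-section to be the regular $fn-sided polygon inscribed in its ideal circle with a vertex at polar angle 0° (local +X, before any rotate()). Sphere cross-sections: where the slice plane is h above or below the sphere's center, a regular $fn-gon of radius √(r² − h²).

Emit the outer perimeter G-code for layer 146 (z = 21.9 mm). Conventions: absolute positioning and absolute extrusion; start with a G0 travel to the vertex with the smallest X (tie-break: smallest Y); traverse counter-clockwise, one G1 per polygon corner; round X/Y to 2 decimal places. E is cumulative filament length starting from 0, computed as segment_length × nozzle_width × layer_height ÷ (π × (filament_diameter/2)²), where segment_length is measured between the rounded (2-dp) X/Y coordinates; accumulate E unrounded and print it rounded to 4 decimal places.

G0 X-14.76 Y2.42 Z21.90
G1 X-13.36 Y-1.17 E0.0961
G1 X-10.70 Y-3.95 E0.1921
G1 X-7.17 Y-5.50 E0.2883
G1 X-3.32 Y-5.58 E0.3843
G1 X0.27 Y-4.19 E0.4804
G1 X3.05 Y-1.52 E0.5765
G1 X4.60 Y2.00 E0.6725
G1 X4.68 Y5.85 E0.7685
G1 X3.29 Y9.44 E0.8645
G1 X0.62 Y12.22 E0.9607
G1 X-2.90 Y13.78 E1.0567
G1 X-6.75 Y13.86 E1.1528
G1 X-10.34 Y12.46 E1.2489
G1 X-13.12 Y9.80 E1.3449
G1 X-14.67 Y6.27 E1.4411
G1 X-14.76 Y2.42 E1.5371

At z = 21.9 mm: the cube is not intersected at this z (z outside [0, 15.5]); the sphere at (0.5, 6.5): section is a regular 16-gon, circumradius = √(r²−h²) = √(11.5²−5.9²) = 9.871; Combining (union): only the r=11.5 sphere at (0.5, 6.5) is present, so the union is just that shape — 1 connected region; (whole slice rotated 55° about Z — lengths, areas and connectivity unchanged). The outline is a single polygon with 16 vertices. Extrusion per mm of travel: 0.4 × 0.15 / (π × 0.875²) = 0.024945. Accumulating E over each segment gives final E = 1.5371.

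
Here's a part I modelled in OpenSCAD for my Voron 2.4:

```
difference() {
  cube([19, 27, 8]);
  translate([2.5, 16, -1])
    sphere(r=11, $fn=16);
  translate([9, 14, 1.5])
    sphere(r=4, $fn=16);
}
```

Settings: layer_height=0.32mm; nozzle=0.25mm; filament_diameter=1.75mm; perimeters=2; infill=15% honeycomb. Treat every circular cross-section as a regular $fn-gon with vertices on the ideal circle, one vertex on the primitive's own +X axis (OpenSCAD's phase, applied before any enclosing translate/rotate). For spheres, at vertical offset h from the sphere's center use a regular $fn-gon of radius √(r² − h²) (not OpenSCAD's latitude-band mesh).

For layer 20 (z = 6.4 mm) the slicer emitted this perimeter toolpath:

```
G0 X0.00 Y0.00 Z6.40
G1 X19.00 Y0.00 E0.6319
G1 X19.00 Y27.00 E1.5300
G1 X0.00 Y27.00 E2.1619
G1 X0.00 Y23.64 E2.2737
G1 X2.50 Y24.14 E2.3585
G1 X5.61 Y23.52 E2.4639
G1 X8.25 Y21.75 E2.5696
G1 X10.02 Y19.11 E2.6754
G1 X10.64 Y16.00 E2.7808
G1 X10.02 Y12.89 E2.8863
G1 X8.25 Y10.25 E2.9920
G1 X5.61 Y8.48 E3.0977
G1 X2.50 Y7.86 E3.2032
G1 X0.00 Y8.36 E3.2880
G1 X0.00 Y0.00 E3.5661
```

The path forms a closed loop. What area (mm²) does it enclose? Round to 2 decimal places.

Apply the shoelace formula to the sequence of (X, Y) vertices; enclosed area = 372.20 mm².

372.20 mm²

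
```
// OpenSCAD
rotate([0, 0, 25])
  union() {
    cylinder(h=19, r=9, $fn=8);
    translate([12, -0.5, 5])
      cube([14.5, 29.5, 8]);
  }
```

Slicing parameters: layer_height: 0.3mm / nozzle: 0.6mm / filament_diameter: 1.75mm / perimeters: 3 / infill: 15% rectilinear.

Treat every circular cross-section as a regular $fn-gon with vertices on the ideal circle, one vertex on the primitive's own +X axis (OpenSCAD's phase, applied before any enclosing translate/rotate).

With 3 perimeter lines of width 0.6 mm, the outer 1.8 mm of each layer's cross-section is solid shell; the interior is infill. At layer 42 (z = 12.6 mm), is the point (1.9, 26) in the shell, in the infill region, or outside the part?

shell

At z = 12.6 mm: the cylinder: section is a regular 8-gon, circumradius r=9; the cube at (12, -0.5) is present — its section is the full 14.5×29.5 rectangle; Merging all regions: the 2 present regions are separate (no shared area or edge), so areas and boundary lengths simply add and each stays a separate island — 2 connected regions; (rotated 25° about Z; rotation is an isometry so areas/perimeters/island counts are preserved). Overall, the cross-section has 2 separate islands. Undo the 25° rotation: the query point maps to (12.710, 22.761) in the un-rotated model frame. The nearest boundary edge runs (12.00, -0.50)→(12.00, 29.00); distance from the point to it = 0.71 mm. (Shell/infill is judged within the island containing the point — the largest one.) The point is inside the cross-section, 0.71 mm from the nearest boundary — within the 1.8 mm shell band (3 × 0.6).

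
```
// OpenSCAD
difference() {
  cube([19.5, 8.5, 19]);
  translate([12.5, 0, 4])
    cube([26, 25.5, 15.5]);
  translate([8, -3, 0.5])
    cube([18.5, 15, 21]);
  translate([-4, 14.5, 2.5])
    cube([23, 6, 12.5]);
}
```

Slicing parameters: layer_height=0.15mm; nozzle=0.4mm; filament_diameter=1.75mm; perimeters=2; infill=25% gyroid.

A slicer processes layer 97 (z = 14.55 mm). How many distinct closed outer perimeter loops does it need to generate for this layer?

1

At z = 14.55 mm: the 19.5×8.5 cube contributes its full rectangle; the cube at (12.5, 0) (footprint 26×25.5) is included at this height; the cube at (8, -3) is present — its section is the full 18.5×15 rectangle; the cube at (-4, 14.5) (footprint 23×6) is included at this height; Taking the first minus the rest: starting from the 19.5×8.5 cube, the 26×25.5 cube at (12.5, 0) partially overlaps it — only the 59.50 mm² overlap (of its 663.00 mm²) is removed, clipping the outline; the 18.5×15 cube at (8, -3) partially overlaps it — only the 38.25 mm² overlap (of its 277.50 mm²) is removed, clipping the outline; the 23×6 cube at (-4, 14.5) misses the remaining region (no effect) — 1 connected region. The result has 1 disconnected region.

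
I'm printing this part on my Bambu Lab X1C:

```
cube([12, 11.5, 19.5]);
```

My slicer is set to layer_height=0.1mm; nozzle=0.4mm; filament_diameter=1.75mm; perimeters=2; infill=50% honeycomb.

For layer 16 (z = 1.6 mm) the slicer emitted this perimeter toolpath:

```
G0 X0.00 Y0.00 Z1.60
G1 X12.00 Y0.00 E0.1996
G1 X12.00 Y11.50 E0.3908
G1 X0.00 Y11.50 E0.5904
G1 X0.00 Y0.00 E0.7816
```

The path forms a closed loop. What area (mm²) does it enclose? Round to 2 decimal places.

Apply the shoelace formula to the sequence of (X, Y) vertices; enclosed area = 138.00 mm².

138.00 mm²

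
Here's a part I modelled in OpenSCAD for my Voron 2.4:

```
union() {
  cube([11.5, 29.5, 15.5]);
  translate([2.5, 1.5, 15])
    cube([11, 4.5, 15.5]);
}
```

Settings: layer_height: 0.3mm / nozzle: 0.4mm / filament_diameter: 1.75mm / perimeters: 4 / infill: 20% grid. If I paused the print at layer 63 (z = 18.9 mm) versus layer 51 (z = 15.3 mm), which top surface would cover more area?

Layer 63 (z = 18.9): the cube is absent (z outside [0, 15.5]); the cube at (2.5, 1.5) (footprint 11×4.5) is included at this height (area 49.50 mm²); Combining (union): only the 11×4.5 cube at (2.5, 1.5) is present, so the union is just that shape — area = 49.50 mm². So its area = 49.50 mm². Layer 51 (z = 15.3): the cube is present — its section is the full 11.5×29.5 rectangle (area 339.25 mm²); the 11×4.5 cube at (2.5, 1.5) contributes its full rectangle (area 49.50 mm²); Combining (union): the regions partially overlap — summed areas 388.75 mm² minus the doubly-counted overlap 40.50 mm² gives 348.25 mm² — area = 348.25 mm². So its area = 348.25 mm². Layer 51 is larger (348.25 vs 49.50 mm²).

layer 51 (z = 15.3 mm)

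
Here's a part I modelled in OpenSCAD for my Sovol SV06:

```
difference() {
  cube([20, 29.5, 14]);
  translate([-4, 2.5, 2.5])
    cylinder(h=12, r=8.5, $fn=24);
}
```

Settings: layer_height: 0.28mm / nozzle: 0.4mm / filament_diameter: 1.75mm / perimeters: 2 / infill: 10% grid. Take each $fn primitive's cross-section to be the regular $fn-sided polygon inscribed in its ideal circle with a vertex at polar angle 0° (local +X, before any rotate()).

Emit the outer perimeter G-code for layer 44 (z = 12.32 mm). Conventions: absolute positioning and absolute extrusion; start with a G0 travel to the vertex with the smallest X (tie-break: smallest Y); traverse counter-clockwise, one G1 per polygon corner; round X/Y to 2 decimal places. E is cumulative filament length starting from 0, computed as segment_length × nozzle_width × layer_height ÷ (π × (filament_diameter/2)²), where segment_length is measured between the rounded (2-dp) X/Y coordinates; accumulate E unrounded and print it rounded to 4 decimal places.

G0 X0.00 Y9.96 Z12.32
G1 X0.25 Y9.86 E0.0125
G1 X2.01 Y8.51 E0.1158
G1 X3.36 Y6.75 E0.2191
G1 X4.21 Y4.70 E0.3224
G1 X4.50 Y2.50 E0.4258
G1 X4.21 Y0.30 E0.5291
G1 X4.09 Y0.00 E0.5441
G1 X20.00 Y0.00 E1.2850
G1 X20.00 Y29.50 E2.6586
G1 X0.00 Y29.50 E3.5899
G1 X0.00 Y9.96 E4.4998

At z = 12.32 mm: the 20×29.5 cube contributes its full rectangle; the r=8.5 cylinder at (-4, 2.5) contributes a regular 24-gon of circumradius 8.5; Taking the first minus the rest: starting from the 20×29.5 cube, the r=8.5 cylinder at (-4, 2.5) partially overlaps it — only the 34.44 mm² overlap (of its 224.40 mm²) is removed, clipping the outline — 1 connected region. The outline is a single polygon with 11 vertices. Extrusion per mm of travel: 0.4 × 0.28 / (π × 0.875²) = 0.046564. Accumulating E over each segment gives final E = 4.4998.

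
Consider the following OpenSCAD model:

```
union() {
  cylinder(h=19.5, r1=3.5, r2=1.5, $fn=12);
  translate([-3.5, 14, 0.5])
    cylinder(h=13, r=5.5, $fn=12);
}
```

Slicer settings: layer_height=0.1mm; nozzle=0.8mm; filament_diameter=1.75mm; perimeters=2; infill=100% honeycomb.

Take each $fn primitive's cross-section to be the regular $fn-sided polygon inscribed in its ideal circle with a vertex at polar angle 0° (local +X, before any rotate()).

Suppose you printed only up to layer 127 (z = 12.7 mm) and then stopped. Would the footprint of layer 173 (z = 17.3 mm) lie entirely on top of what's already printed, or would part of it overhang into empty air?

entirely on top

Compare the two slices. At z = 12.7: the cone: at t=0.651 of its height the radius interpolates to r₁+(r₂−r₁)t = 2.197, giving a regular 12-gon of that circumradius (area = (12/2)·2.197²·sin(360°/12) = 14.49 mm²); the r=5.5 cylinder at (-3.5, 14) gives a regular 12-gon of circumradius 5.5 (constant along its height) (area = (12/2)·5.500²·sin(360°/12) = 90.75 mm²); Merging all regions: the 2 present regions are separate (no shared area or edge), so areas and boundary lengths simply add and each stays a separate island — area = 105.24 mm². At z = 17.3: the cone contributes a regular 12-gon of circumradius 1.726 (interpolated between r1=3.5 and r2=1.5 at t=0.887) (area = (12/2)·1.726²·sin(360°/12) = 8.93 mm²); the cylinder at (-3.5, 14) is absent (z outside [0.5, 13.5]); Merging all regions: only the cone is present, so the union is just that shape — area = 8.93 mm². Checking containment: the cross-section at z = 17.3 is a subset of the cross-section at z = 12.7.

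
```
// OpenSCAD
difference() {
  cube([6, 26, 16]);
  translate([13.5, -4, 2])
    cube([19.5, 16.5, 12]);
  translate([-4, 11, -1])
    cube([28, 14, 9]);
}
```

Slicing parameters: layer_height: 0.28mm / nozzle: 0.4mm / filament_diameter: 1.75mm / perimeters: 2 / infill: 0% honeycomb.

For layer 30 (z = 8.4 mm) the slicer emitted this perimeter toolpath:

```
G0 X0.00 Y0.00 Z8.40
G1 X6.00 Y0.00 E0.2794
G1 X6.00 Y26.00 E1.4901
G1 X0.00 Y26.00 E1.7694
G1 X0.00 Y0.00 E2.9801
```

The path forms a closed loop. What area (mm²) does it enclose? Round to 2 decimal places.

156.00 mm²

Apply the shoelace formula to the sequence of (X, Y) vertices; enclosed area = 156.00 mm².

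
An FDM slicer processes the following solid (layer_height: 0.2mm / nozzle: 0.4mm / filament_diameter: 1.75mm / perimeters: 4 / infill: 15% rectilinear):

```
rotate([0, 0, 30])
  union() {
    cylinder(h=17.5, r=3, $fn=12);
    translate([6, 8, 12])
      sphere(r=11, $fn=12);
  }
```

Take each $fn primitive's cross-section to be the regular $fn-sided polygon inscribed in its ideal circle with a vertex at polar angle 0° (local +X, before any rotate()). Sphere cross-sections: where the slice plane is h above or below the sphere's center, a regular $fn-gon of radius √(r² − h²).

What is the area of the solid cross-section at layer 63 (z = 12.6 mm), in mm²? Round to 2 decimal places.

At z = 12.6 mm: the r=3 cylinder contributes a regular 12-gon of circumradius 3 (area = (12/2)·3.000²·sin(360°/12) = 27.00 mm²); the r=11 sphere at (6, 8) contributes a regular 12-gon of circumradius √(11²−0.6²) = 10.984 (area = (12/2)·10.984²·sin(360°/12) = 361.92 mm²); Taking the union: the regions partially overlap — summed areas 388.92 mm² minus the doubly-counted overlap 16.99 mm² gives 371.93 mm² — area = 371.93 mm²; (rotated 30° about Z; rotation is an isometry so areas/perimeters/island counts are preserved). Overall, the cross-section is a single solid region. Net area = 371.93 mm².

371.93 mm²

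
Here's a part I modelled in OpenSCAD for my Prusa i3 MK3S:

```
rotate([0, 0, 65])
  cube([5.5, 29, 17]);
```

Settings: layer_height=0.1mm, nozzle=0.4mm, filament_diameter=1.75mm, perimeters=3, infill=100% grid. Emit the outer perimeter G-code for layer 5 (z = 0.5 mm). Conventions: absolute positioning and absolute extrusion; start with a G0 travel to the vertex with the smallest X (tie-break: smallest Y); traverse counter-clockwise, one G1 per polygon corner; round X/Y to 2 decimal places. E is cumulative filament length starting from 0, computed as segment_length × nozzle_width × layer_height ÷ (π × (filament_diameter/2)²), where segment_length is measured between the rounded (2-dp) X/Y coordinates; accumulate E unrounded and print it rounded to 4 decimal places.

G0 X-26.28 Y12.26 Z0.50
G1 X0.00 Y0.00 E0.4823
G1 X2.32 Y4.98 E0.5736
G1 X-23.96 Y17.24 E1.0559
G1 X-26.28 Y12.26 E1.1472

At z = 0.5 mm: the cube is present — its section is the full 5.5×29 rectangle; (whole slice rotated 65° about Z — lengths, areas and connectivity unchanged). The outline is a single polygon with 4 vertices. Extrusion per mm of travel: 0.4 × 0.1 / (π × 0.875²) = 0.016630. Accumulating E over each segment gives final E = 1.1472.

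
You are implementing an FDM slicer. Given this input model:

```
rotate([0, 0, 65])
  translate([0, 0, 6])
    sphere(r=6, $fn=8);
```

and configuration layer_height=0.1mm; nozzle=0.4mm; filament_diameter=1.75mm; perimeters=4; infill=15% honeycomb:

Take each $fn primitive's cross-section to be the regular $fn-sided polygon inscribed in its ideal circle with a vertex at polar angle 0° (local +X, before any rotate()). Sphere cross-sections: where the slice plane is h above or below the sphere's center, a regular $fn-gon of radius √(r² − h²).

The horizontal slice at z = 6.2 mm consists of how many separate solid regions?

1

At z = 6.2 mm: the r=6 sphere slices to a regular 8-gon of circumradius 5.997 (√(r²−h²) with h=0.2 from center); (rotated 65° about Z; rotation is an isometry so areas/perimeters/island counts are preserved). The result has 1 disconnected region.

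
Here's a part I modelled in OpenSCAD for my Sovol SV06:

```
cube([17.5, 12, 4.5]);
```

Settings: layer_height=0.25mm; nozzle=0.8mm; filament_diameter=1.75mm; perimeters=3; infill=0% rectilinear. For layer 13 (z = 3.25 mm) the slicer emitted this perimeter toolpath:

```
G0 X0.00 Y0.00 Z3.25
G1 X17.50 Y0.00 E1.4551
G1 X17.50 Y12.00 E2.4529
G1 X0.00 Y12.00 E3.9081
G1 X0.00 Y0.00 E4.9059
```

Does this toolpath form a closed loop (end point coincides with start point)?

Start point (G0): (0.00, 0.00). End point (last G1): the path returns to the start — closed.

yes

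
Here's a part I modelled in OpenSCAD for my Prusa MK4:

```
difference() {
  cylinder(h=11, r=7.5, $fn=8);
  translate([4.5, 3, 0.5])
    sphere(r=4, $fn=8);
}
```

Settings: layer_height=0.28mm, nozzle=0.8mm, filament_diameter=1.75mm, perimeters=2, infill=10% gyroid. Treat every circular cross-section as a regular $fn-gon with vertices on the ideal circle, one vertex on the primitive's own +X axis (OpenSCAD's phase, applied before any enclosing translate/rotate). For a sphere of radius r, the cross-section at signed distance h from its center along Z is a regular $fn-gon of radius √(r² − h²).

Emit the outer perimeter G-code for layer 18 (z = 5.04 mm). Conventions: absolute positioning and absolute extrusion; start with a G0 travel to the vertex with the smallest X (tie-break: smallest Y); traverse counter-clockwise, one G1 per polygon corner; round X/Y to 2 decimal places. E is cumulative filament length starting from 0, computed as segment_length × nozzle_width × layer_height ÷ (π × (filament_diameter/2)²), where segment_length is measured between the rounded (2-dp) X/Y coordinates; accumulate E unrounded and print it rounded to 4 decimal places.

At z = 5.04 mm: the cylinder: section is a regular 8-gon, circumradius r=7.5; the sphere at (4.5, 3) does not reach this height (|z−center|=4.540 > r=4); After the difference (first − rest): none of the subtracted shapes is present at this height, so the r=7.5 cylinder is unchanged — 1 connected region. The outline is a single polygon with 8 vertices. Extrusion per mm of travel: 0.8 × 0.28 / (π × 0.875²) = 0.093128. Accumulating E over each segment gives final E = 4.2753.

G0 X-7.50 Y0.00 Z5.04
G1 X-5.30 Y-5.30 E0.5344
G1 X0.00 Y-7.50 E1.0688
G1 X5.30 Y-5.30 E1.6032
G1 X7.50 Y0.00 E2.1377
G1 X5.30 Y5.30 E2.6721
G1 X0.00 Y7.50 E3.2065
G1 X-5.30 Y5.30 E3.7409
G1 X-7.50 Y0.00 E4.2753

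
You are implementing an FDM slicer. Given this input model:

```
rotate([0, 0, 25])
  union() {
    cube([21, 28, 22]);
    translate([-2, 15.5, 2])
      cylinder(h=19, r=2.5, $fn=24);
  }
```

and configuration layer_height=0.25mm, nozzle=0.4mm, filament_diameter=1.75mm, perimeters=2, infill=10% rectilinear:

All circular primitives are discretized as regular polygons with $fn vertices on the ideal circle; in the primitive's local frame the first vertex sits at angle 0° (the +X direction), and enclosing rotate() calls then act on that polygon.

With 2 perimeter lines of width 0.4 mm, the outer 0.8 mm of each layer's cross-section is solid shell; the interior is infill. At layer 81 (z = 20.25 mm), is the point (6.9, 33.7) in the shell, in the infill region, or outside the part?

shell

At z = 20.25 mm: the cube is present — its section is the full 21×28 rectangle; the r=2.5 cylinder at (-2, 15.5) gives a regular 24-gon of circumradius 2.5 (constant along its height); Taking the union: the regions partially overlap (shared area 0.98 mm²), so overlapping operands fuse into one piece — 1 connected region; (whole slice rotated 25° about Z — lengths, areas and connectivity unchanged). Overall, the cross-section is a single solid region. Undo the 25° rotation: the query point maps to (20.496, 27.627) in the un-rotated model frame. The nearest boundary edge runs (0.00, 28.00)→(21.00, 28.00); distance from the point to it = 0.37 mm. The point is inside the cross-section, 0.37 mm from the nearest boundary — within the 0.8 mm shell band (2 × 0.4).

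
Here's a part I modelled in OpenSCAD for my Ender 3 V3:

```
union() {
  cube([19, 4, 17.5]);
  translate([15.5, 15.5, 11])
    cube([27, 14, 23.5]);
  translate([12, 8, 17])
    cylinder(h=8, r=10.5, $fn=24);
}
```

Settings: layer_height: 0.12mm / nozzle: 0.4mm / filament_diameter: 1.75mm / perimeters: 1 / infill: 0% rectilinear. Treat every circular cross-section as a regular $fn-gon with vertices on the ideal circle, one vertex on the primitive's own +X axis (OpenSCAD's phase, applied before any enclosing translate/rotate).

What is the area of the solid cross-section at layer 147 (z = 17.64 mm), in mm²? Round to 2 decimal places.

715.34 mm²

At z = 17.64 mm: the cube does not reach this height (z outside [0, 17.5]); the cube at (15.5, 15.5) (footprint 27×14) is included at this height (area 378.00 mm²); the r=10.5 cylinder at (12, 8) contributes a regular 24-gon of circumradius 10.5 (area = (24/2)·10.500²·sin(360°/24) = 342.42 mm²); Taking the union: the regions partially overlap — summed areas 720.42 mm² minus the doubly-counted overlap 5.08 mm² gives 715.34 mm² — area = 715.34 mm². Overall, the cross-section is a single solid region. Net area = 715.34 mm².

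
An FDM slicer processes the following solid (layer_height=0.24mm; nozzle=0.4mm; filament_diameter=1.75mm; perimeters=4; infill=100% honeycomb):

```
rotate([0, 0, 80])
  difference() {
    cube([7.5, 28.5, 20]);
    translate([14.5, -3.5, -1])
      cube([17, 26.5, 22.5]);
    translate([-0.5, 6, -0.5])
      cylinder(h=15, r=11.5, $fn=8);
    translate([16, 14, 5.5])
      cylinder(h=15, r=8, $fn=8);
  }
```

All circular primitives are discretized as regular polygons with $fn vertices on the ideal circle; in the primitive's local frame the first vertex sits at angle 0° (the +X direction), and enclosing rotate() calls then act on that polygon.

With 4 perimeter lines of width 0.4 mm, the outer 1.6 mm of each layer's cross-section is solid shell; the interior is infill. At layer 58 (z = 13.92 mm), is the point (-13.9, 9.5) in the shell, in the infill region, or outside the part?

At z = 13.92 mm: the 7.5×28.5 cube contributes its full rectangle; the cube at (14.5, -3.5) (footprint 17×26.5) is included at this height; the r=11.5 cylinder at (-0.5, 6) gives a regular 8-gon of circumradius 11.5 (constant along its height); the r=8 cylinder at (16, 14) gives a regular 8-gon of circumradius 8 (constant along its height); Taking the first minus the rest: starting from the 7.5×28.5 cube, the 17×26.5 cube at (14.5, -3.5) misses the remaining region (no effect); the r=11.5 cylinder at (-0.5, 6) partially overlaps it — only the 118.05 mm² overlap (of its 374.06 mm²) is removed, clipping the outline; the r=8 cylinder at (16, 14) misses the remaining region (no effect) — 1 connected region; (rotated 80° about Z; rotation is an isometry so areas/perimeters/island counts are preserved). Overall, the cross-section is a single solid region. Undo the 80° rotation: the query point maps to (6.942, 15.338) in the un-rotated model frame. The nearest boundary edge runs (7.50, 28.50)→(7.50, 14.19); distance from the point to it = 0.56 mm. The point is inside the cross-section, 0.56 mm from the nearest boundary — within the 1.6 mm shell band (4 × 0.4).

shell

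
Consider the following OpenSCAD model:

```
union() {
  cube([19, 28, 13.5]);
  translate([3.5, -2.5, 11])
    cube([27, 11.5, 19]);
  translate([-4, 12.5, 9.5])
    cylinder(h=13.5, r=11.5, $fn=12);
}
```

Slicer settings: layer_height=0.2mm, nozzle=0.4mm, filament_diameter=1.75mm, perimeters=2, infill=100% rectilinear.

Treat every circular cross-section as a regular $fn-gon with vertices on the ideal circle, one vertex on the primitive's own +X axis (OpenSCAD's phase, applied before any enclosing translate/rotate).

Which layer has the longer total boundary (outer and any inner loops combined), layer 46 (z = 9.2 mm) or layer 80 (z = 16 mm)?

Layer 46 (z = 9.2): the cube is present — its section is the full 19×28 rectangle (perimeter 94.00 mm); the cube at (3.5, -2.5) is absent (z outside [11, 30]); the cylinder at (-4, 12.5) is absent (z outside [9.5, 23]); Combining (union): only the 19×28 cube is present, so the union is just that shape — boundary = 94.00 mm. So its perimeter = 94.00 mm. Layer 80 (z = 16): the cube is absent (z outside [0, 13.5]); the 27×11.5 cube at (3.5, -2.5) contributes its full rectangle (perimeter 77.00 mm); the r=11.5 cylinder at (-4, 12.5) contributes a regular 12-gon of circumradius 11.5 (perimeter = 2·12·11.500·sin(180°/12) = 71.43 mm); Combining (union): the regions partially overlap (shared area 9.24 mm²), so the edge portions inside another operand are dropped and the merged outline is re-measured after clipping — boundary = 134.86 mm. So its perimeter = 134.86 mm. Layer 80 is larger (134.86 vs 94.00 mm).

layer 80 (z = 16 mm)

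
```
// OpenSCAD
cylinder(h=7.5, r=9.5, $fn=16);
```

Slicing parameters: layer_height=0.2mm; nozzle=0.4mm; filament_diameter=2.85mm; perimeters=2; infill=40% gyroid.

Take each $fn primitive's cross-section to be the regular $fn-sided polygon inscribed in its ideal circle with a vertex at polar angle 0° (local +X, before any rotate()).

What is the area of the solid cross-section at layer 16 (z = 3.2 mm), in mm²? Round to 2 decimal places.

276.30 mm²

At z = 3.2 mm: the r=9.5 cylinder gives a regular 16-gon of circumradius 9.5 (constant along its height) (area = (16/2)·9.500²·sin(360°/16) = 276.30 mm²). Overall, the cross-section is a single solid region. Net area = 276.30 mm².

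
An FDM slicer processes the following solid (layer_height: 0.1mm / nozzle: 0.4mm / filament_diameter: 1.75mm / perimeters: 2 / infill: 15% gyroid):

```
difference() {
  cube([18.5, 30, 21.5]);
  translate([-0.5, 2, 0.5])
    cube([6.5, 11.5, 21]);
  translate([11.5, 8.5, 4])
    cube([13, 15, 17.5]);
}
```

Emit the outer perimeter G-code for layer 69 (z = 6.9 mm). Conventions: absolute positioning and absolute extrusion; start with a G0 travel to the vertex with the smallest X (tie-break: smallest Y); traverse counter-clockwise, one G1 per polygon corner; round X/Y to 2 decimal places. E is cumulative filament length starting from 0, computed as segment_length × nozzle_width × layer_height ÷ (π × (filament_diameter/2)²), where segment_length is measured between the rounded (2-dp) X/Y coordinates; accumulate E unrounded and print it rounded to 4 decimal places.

G0 X0.00 Y0.00 Z6.90
G1 X18.50 Y0.00 E0.3077
G1 X18.50 Y8.50 E0.4490
G1 X11.50 Y8.50 E0.5654
G1 X11.50 Y23.50 E0.8149
G1 X18.50 Y23.50 E0.9313
G1 X18.50 Y30.00 E1.0394
G1 X0.00 Y30.00 E1.3470
G1 X0.00 Y13.50 E1.6214
G1 X6.00 Y13.50 E1.7212
G1 X6.00 Y2.00 E1.9125
G1 X0.00 Y2.00 E2.0122
G1 X0.00 Y0.00 E2.0455

At z = 6.9 mm: the 18.5×30 cube contributes its full rectangle; the 6.5×11.5 cube at (-0.5, 2) contributes its full rectangle; the cube at (11.5, 8.5) is present — its section is the full 13×15 rectangle; Taking the first minus the rest: starting from the 18.5×30 cube, the 6.5×11.5 cube at (-0.5, 2) partially overlaps it — only the 69.00 mm² overlap (of its 74.75 mm²) is removed, clipping the outline; the 13×15 cube at (11.5, 8.5) partially overlaps it — only the 105.00 mm² overlap (of its 195.00 mm²) is removed, clipping the outline — 1 connected region. The outline is a single polygon with 12 vertices. Extrusion per mm of travel: 0.4 × 0.1 / (π × 0.875²) = 0.016630. Accumulating E over each segment gives final E = 2.0455.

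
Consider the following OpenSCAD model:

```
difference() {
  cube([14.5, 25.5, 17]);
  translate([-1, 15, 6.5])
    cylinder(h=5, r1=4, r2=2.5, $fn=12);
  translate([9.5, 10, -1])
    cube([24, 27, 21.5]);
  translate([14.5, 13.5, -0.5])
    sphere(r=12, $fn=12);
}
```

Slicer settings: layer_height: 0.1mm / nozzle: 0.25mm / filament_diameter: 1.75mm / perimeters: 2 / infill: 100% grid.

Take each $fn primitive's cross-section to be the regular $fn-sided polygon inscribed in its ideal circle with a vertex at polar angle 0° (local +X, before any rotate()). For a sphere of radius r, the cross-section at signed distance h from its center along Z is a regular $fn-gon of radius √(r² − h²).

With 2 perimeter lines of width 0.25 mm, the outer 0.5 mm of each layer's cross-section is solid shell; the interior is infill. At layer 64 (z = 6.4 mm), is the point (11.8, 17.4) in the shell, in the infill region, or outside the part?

outside

At z = 6.4 mm: the 14.5×25.5 cube contributes its full rectangle; the cone at (-1, 15) is absent (z outside [6.5, 11.5]); the 24×27 cube at (9.5, 10) contributes its full rectangle; the r=12 sphere at (14.5, 13.5) slices to a regular 12-gon of circumradius 9.818 (√(r²−h²) with h=6.9 from center); Subtracting the remaining from the first: starting from the 14.5×25.5 cube, the 24×27 cube at (9.5, 10) partially overlaps it — only the 77.50 mm² overlap (of its 648.00 mm²) is removed, clipping the outline; the r=12 sphere at (14.5, 13.5) partially overlaps it — only the 81.35 mm² overlap (of its 289.17 mm²) is removed, clipping the outline — 1 connected region. Overall, the cross-section is a single solid region. The nearest boundary edge runs (9.50, 21.91)→(6.00, 18.41); distance from the point to it = 4.82 mm. The point is not inside any of the regions above, so it lies outside the cross-section (4.82 mm from the nearest boundary).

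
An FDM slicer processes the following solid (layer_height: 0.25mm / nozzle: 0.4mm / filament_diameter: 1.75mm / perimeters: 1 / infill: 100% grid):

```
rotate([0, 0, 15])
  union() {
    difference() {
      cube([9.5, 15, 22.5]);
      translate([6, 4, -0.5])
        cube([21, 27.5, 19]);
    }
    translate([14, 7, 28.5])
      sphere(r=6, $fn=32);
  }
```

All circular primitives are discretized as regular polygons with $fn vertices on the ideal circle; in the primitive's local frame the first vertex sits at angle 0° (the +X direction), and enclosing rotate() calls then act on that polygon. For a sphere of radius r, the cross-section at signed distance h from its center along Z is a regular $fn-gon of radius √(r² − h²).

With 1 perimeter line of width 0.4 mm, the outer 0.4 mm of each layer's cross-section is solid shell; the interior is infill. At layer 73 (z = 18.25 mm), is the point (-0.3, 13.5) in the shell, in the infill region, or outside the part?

At z = 18.25 mm: the cube (footprint 9.5×15) is included at this height; the cube at (6, 4) (footprint 21×27.5) is included at this height; Subtracting the remaining from the first: starting from the 9.5×15 cube, the 21×27.5 cube at (6, 4) partially overlaps it — only the 38.50 mm² overlap (of its 577.50 mm²) is removed, clipping the outline — 1 connected region; the sphere at (14, 7) is not intersected at this z (|z−center|=10.250 > r=6); Merging all regions: only that combined region is present, so the union is just that shape — 1 connected region; (rotated 15° about Z; rotation is an isometry so areas/perimeters/island counts are preserved). Overall, the cross-section is a single solid region. Undo the 15° rotation: the query point maps to (3.204, 13.118) in the un-rotated model frame. The nearest boundary edge runs (0.00, 15.00)→(6.00, 15.00); distance from the point to it = 1.88 mm. The point is inside the cross-section and 1.88 mm from the nearest boundary — more than the 0.4 mm shell width (1 × 0.4), so it's in the infill interior.

infill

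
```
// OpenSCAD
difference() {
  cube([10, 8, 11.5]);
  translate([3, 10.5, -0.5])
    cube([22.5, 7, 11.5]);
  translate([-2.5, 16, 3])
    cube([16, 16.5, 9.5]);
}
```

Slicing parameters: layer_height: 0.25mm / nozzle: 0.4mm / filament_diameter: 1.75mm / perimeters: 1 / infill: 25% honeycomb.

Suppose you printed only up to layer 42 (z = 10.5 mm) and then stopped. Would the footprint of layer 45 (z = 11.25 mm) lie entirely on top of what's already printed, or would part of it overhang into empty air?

entirely on top

Compare the two slices. At z = 10.5: the 10×8 cube contributes its full rectangle (area 80.00 mm²); the 22.5×7 cube at (3, 10.5) contributes its full rectangle (area 157.50 mm²); the cube at (-2.5, 16) (footprint 16×16.5) is included at this height (area 264.00 mm²); After the difference (first − rest): starting from the 10×8 cube (80.00 mm²), the 22.5×7 cube at (3, 10.5) misses the remaining region (no effect); the 16×16.5 cube at (-2.5, 16) misses the remaining region (no effect) — area = 80.00 mm². At z = 11.25: the 10×8 cube contributes its full rectangle (area 80.00 mm²); the cube at (3, 10.5) does not reach this height (z outside [-0.5, 11]); the cube at (-2.5, 16) is present — its section is the full 16×16.5 rectangle (area 264.00 mm²); After the difference (first − rest): starting from the 10×8 cube (80.00 mm²), the 16×16.5 cube at (-2.5, 16) misses the remaining region (no effect) — area = 80.00 mm². Checking containment: the cross-section at z = 11.25 is a subset of the cross-section at z = 10.5.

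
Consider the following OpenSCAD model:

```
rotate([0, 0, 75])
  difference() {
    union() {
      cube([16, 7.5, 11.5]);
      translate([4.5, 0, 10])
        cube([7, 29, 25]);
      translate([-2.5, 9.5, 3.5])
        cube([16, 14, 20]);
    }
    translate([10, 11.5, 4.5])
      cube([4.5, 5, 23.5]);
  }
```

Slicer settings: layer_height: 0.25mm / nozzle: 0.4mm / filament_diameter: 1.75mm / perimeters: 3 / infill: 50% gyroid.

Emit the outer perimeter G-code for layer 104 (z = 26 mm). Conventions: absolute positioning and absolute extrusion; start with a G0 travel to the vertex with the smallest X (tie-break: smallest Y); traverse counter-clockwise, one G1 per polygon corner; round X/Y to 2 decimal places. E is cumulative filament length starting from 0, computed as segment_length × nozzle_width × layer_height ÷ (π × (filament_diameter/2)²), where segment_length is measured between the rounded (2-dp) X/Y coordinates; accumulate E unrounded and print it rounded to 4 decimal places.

At z = 26 mm: the cube does not reach this height (z outside [0, 11.5]); the 7×29 cube at (4.5, 0) contributes its full rectangle; the cube at (-2.5, 9.5) is absent (z outside [3.5, 23.5]); Combining (union): only the 7×29 cube at (4.5, 0) is present, so the union is just that shape — 1 connected region; the cube at (10, 11.5) (footprint 4.5×5) is included at this height; After the difference (first − rest): starting from the result so far, the 4.5×5 cube at (10, 11.5) partially overlaps it — only the 7.50 mm² overlap (of its 22.50 mm²) is removed, clipping the outline — 1 connected region; (rotated 75° about Z; rotation is an isometry so areas/perimeters/island counts are preserved). The outline is a single polygon with 8 vertices. Extrusion per mm of travel: 0.4 × 0.25 / (π × 0.875²) = 0.041575. Accumulating E over each segment gives final E = 3.1178.

G0 X-26.85 Y11.85 Z26.00
G1 X1.16 Y4.35 E1.2055
G1 X2.98 Y11.11 E1.4966
G1 X-8.13 Y14.08 E1.9747
G1 X-8.52 Y12.64 E2.0367
G1 X-13.35 Y13.93 E2.2446
G1 X-12.96 Y15.38 E2.3070
G1 X-25.04 Y18.61 E2.8269
G1 X-26.85 Y11.85 E3.1178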